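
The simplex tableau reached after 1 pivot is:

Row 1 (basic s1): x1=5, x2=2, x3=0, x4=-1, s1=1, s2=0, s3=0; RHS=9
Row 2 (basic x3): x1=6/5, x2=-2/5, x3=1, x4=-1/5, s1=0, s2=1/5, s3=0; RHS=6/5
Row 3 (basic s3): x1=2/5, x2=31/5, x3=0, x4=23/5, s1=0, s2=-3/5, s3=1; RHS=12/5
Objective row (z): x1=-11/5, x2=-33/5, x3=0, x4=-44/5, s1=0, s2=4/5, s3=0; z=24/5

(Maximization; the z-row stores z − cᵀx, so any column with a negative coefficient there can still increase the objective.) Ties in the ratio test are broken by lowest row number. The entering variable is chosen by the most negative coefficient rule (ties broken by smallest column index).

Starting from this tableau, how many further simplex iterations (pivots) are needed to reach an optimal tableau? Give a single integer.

pivot: x4 in, s3 out → z = 216/23
pivot: x1 in, x3 out → z = 153/14
pivot: s2 in, x1 out → z = 12
No improving column remains; optimal.

3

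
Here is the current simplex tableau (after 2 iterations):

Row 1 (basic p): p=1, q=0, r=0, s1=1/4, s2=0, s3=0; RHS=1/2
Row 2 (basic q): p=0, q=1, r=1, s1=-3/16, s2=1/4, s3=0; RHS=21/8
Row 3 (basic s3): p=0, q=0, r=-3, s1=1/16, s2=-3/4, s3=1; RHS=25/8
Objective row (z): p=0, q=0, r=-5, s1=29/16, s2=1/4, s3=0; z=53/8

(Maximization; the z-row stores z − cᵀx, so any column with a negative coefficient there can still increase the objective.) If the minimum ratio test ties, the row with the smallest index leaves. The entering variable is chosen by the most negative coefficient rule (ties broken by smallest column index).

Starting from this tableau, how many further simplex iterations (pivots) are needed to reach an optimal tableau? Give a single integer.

pivot: r in, q out → z = 79/4
No improving column remains; optimal.

1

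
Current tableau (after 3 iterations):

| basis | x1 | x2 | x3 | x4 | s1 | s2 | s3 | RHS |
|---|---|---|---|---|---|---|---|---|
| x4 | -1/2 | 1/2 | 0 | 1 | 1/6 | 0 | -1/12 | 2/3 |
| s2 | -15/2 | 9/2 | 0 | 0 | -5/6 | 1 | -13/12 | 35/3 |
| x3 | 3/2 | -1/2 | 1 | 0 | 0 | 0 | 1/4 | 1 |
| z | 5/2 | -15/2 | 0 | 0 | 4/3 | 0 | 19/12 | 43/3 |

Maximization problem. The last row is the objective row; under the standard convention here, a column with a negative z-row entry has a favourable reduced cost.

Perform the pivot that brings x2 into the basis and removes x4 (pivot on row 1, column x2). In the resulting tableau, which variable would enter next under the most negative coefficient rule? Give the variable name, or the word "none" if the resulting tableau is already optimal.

x1

Pivot element 1/2. New z-row = old z-row − (-15/2)·(row 1/(1/2)).
Updated z-row coefficients: x1: -5, x2: 0, x3: 0, x4: 15, s1: 23/6, s2: 0, s3: 1/3.
The most negative is -5 in column x1, so x1 would enter next.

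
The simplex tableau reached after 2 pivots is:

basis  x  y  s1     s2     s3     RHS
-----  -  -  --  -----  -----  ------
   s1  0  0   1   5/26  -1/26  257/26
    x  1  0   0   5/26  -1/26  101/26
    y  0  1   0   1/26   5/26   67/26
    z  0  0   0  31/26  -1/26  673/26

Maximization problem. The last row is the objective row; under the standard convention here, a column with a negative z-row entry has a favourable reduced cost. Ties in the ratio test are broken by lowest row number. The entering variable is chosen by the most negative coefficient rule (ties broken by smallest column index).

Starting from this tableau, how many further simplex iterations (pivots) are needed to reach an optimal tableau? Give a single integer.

pivot: s3 in, y out → z = 132/5
No improving column remains; optimal.

1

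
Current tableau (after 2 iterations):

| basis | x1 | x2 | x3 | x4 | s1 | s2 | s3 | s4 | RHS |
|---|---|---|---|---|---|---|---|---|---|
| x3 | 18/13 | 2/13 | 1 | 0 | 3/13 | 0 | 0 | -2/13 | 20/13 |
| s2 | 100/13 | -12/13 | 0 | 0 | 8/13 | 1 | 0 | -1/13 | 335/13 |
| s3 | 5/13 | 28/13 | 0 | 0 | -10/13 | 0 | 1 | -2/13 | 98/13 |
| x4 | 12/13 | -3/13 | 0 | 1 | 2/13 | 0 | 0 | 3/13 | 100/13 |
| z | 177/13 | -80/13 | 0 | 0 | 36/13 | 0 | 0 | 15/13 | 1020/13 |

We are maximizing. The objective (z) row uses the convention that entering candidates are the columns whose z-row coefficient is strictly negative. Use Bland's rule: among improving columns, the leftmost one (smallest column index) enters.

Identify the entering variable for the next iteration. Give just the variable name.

Objective-row coefficients: x1: 177/13, x2: -80/13, x3: 0, x4: 0, s1: 36/13, s2: 0, s3: 0, s4: 15/13.
Improving columns: x2. Bland's rule picks the smallest column index → x2.

x2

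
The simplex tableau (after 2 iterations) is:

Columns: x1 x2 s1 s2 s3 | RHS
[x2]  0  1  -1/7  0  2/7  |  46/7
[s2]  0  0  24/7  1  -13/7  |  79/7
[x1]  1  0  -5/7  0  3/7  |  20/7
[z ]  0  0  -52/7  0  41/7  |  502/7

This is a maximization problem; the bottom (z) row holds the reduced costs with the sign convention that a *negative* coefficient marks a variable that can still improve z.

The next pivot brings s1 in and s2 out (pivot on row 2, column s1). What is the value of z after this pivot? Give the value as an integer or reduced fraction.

Minimum ratio for s1: (79/7)/(24/7) = 79/24.
z changes by −(z-row coeff of s1)·ratio = −(-52/7)·(79/24) = 1027/42.
New z = 502/7 + (1027/42) = 577/6.

577/6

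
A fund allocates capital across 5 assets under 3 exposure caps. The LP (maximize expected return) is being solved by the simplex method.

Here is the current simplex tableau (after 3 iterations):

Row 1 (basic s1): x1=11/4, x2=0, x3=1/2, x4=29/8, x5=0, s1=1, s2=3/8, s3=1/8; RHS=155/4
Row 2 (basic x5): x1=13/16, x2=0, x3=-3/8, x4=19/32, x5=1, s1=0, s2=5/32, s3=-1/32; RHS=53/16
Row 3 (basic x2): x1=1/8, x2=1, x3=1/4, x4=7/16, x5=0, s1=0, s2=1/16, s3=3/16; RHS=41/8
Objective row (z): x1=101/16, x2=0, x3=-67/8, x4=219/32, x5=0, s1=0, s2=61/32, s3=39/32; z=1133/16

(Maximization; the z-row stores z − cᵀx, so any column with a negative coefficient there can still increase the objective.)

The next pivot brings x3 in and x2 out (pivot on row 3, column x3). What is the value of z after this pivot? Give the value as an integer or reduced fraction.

485/2

Minimum ratio for x3: (41/8)/(1/4) = 41/2.
z changes by −(z-row coeff of x3)·ratio = −(-67/8)·(41/2) = 2747/16.
New z = 1133/16 + (2747/16) = 485/2.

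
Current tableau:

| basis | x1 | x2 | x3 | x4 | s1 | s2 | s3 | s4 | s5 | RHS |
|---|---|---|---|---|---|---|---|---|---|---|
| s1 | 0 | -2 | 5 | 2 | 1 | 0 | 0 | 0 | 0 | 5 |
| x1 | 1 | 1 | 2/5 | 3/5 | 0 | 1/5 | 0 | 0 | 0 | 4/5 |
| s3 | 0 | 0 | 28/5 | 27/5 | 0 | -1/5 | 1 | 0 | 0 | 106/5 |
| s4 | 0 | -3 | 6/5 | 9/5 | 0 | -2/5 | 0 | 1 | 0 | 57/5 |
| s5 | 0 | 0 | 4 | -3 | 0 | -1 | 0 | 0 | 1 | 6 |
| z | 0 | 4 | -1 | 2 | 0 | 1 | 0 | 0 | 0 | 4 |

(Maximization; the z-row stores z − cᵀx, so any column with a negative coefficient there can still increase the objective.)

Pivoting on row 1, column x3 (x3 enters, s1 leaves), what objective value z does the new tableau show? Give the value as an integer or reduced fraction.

Minimum ratio for x3: 5/5 = 1.
z changes by −(z-row coeff of x3)·ratio = −(-1)·1 = 1.
New z = 4 + 1 = 5.

5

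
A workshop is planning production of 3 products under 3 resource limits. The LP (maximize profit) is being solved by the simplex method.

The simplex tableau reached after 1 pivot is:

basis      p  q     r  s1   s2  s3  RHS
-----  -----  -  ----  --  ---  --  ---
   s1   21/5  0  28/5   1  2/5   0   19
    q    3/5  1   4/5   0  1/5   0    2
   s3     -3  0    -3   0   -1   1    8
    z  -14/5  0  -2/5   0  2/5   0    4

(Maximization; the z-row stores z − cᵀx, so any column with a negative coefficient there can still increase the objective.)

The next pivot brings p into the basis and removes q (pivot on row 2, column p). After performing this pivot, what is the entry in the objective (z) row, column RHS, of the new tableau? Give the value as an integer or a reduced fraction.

Pivot element is row 2, column p: 3/5.
Normalize row 2: new (row 2, RHS) = 2/(3/5) = 10/3.
z-row ← z-row − (-14/5)·(new row 2): 4 − (-14/5)·(10/3) = 40/3.

40/3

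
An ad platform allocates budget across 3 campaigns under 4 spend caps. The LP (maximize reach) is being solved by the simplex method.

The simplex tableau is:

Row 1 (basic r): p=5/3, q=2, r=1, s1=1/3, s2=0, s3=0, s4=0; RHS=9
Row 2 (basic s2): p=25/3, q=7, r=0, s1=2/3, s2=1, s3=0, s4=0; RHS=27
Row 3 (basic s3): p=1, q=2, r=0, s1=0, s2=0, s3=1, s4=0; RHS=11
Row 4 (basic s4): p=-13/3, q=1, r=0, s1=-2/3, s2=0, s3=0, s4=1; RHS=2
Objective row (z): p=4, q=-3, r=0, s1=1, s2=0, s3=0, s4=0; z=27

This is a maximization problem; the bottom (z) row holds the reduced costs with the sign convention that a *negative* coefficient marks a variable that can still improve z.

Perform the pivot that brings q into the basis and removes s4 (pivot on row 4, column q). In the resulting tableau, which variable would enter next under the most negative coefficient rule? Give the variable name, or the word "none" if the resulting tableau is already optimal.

Pivot element 1. New z-row = old z-row − (-3)·(row 4/1).
Updated z-row coefficients: p: -9, q: 0, r: 0, s1: -1, s2: 0, s3: 0, s4: 3.
The most negative is -9 in column p, so p would enter next.

p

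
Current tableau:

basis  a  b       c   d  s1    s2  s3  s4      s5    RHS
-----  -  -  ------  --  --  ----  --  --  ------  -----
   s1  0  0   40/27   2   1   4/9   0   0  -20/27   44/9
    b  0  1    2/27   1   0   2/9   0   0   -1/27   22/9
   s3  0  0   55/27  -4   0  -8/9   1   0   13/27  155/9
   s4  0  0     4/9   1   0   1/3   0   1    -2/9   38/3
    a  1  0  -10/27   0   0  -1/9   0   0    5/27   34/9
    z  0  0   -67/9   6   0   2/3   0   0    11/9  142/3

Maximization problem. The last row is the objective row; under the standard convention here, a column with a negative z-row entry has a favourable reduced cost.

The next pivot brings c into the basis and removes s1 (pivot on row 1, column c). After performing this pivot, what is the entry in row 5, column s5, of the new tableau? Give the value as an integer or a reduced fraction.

Pivot element is row 1, column c: 40/27.
Normalize row 1: new (row 1, s5) = (-20/27)/(40/27) = -1/2.
row 5 ← row 5 − (-10/27)·(new row 1): 5/27 − (-10/27)·(-1/2) = 0.

0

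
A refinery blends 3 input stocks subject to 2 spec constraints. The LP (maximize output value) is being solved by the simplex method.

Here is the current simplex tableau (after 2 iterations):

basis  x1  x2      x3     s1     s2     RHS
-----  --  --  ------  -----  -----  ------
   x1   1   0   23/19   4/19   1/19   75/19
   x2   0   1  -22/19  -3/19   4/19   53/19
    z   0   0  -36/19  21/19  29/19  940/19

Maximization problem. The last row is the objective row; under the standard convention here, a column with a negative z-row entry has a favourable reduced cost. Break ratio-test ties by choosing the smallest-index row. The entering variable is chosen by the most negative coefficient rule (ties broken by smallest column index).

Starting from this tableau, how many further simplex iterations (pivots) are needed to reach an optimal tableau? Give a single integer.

1

pivot: x3 in, x1 out → z = 1280/23
No improving column remains; optimal.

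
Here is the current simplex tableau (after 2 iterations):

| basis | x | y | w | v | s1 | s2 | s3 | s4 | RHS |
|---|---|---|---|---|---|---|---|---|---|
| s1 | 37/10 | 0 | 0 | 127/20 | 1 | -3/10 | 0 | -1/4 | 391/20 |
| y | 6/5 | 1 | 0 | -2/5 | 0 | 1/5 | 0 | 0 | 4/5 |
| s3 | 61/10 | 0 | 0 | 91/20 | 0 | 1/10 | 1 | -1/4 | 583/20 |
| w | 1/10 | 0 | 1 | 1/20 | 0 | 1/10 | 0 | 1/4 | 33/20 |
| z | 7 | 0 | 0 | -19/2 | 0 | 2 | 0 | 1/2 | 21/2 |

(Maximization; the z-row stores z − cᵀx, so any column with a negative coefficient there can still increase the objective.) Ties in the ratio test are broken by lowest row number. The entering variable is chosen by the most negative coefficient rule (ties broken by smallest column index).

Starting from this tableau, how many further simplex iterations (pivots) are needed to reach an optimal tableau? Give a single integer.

pivot: v in, s1 out → z = 5048/127
No improving column remains; optimal.

1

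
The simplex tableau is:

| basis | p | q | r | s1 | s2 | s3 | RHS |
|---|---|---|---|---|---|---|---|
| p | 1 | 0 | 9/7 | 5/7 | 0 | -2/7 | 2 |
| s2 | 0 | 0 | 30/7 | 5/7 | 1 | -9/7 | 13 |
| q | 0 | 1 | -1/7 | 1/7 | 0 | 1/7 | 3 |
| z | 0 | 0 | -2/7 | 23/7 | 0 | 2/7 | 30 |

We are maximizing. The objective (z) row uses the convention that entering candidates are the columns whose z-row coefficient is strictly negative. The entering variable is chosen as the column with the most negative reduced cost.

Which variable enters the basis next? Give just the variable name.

r

Objective-row coefficients: p: 0, q: 0, r: -2/7, s1: 23/7, s2: 0, s3: 2/7.
The most negative is -2/7 in column r, so r enters.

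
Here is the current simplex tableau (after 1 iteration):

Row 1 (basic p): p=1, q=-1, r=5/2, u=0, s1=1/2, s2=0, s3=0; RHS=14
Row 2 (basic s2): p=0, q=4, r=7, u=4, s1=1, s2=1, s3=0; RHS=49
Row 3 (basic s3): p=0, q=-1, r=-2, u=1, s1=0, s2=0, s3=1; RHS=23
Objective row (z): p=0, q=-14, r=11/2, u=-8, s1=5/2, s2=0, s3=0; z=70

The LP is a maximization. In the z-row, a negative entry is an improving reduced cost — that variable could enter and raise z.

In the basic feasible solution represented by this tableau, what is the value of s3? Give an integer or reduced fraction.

s3 is basic (row 3); its value is the RHS of that row: 23.

23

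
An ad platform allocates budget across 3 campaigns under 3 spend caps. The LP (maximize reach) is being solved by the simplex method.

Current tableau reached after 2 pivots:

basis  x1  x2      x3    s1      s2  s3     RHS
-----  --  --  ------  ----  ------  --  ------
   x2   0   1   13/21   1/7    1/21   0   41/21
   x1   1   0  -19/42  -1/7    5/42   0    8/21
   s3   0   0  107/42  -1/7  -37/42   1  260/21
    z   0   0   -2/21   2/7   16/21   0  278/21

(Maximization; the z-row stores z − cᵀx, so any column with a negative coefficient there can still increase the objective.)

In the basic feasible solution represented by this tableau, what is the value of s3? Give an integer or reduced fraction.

260/21

s3 is basic (row 3); its value is the RHS of that row: 260/21.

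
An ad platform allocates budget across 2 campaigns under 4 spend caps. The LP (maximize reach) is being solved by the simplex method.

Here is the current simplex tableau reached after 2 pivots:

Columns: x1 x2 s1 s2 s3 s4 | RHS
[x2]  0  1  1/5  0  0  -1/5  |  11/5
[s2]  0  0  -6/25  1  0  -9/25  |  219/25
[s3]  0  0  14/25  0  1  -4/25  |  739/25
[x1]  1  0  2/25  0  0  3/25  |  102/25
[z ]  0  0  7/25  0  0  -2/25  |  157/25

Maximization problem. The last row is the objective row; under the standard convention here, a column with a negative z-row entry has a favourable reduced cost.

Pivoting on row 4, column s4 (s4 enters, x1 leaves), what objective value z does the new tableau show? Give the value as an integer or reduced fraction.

Minimum ratio for s4: (102/25)/(3/25) = 34.
z changes by −(z-row coeff of s4)·ratio = −(-2/25)·34 = 68/25.
New z = 157/25 + (68/25) = 9.

9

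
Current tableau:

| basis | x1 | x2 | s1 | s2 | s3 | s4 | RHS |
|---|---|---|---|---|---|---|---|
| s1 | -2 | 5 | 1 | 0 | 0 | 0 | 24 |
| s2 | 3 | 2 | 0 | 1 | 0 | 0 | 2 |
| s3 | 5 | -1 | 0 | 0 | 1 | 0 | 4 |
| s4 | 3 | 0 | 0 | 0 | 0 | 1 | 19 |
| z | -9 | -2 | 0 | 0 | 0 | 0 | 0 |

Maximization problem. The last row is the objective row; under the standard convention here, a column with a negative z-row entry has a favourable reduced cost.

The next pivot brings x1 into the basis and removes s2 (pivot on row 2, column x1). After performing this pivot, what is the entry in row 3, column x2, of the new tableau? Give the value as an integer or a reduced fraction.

-13/3

Pivot element is row 2, column x1: 3.
Normalize row 2: new (row 2, x2) = 2/3 = 2/3.
row 3 ← row 3 − 5·(new row 2): -1 − 5·(2/3) = -13/3.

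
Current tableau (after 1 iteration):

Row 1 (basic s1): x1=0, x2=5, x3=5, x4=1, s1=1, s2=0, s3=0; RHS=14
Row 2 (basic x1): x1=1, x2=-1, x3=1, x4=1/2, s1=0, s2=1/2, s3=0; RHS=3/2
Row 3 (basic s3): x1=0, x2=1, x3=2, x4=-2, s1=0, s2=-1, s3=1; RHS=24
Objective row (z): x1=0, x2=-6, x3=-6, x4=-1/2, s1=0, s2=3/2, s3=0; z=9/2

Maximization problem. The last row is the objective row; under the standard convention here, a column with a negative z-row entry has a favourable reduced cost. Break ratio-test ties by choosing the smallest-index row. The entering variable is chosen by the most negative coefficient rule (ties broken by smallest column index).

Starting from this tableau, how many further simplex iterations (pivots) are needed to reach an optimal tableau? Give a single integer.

pivot: x2 in, s1 out → z = 213/10
No improving column remains; optimal.

1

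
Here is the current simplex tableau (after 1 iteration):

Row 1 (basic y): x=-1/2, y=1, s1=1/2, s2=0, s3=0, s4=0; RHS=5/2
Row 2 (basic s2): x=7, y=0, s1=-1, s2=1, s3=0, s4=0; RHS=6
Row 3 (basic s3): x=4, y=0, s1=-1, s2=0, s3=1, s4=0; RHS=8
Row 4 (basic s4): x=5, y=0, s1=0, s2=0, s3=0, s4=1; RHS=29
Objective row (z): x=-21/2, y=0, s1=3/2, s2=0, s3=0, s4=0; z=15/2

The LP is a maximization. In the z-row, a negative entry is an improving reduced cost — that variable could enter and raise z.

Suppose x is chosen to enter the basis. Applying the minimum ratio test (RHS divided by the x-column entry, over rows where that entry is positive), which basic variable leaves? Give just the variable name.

s2

Ratios: row 1 (y): entry -1/2 ≤ 0, skip; row 2 (s2): 6/7 = 6/7; row 3 (s3): 8/4 = 2; row 4 (s4): 29/5 = 29/5.
Minimum ratio 6/7 is in the s2 row, so s2 leaves.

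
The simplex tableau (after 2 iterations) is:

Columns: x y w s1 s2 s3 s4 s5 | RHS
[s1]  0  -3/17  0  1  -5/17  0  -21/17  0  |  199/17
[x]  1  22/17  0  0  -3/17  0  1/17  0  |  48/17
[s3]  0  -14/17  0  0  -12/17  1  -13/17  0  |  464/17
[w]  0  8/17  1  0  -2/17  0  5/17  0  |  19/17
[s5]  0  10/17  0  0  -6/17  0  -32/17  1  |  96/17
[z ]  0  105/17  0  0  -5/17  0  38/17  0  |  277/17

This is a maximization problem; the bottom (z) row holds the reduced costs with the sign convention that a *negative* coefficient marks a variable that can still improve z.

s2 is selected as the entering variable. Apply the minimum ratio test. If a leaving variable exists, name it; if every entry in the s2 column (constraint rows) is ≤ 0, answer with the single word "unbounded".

s2-column entries: row 1: -5/17, row 2: -3/17, row 3: -12/17, row 4: -2/17, row 5: -6/17. All ≤ 0, so s2 can increase without bound; the LP is unbounded in this direction.

unbounded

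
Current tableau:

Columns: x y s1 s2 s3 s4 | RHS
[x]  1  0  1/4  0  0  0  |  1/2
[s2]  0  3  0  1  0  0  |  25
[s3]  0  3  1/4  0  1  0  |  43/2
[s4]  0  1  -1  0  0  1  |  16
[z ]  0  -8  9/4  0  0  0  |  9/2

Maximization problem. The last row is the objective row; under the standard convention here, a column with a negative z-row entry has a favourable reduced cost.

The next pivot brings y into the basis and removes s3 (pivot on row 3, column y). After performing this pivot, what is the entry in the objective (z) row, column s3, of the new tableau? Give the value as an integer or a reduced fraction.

Pivot element is row 3, column y: 3.
Normalize row 3: new (row 3, s3) = 1/3 = 1/3.
z-row ← z-row − (-8)·(new row 3): 0 − (-8)·(1/3) = 8/3.

8/3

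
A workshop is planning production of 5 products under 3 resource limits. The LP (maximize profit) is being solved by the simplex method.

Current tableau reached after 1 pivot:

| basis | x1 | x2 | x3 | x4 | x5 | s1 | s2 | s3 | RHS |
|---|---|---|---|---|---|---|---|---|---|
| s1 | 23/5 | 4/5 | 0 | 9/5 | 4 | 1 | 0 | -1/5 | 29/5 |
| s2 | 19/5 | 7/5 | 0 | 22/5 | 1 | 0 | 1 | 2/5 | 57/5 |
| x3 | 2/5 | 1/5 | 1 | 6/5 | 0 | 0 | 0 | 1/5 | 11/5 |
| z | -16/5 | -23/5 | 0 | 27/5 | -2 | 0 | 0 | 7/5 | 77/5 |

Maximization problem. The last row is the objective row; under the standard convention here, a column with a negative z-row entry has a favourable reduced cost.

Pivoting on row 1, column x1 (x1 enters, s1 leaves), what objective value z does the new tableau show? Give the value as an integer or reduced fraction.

Minimum ratio for x1: (29/5)/(23/5) = 29/23.
z changes by −(z-row coeff of x1)·ratio = −(-16/5)·(29/23) = 464/115.
New z = 77/5 + (464/115) = 447/23.

447/23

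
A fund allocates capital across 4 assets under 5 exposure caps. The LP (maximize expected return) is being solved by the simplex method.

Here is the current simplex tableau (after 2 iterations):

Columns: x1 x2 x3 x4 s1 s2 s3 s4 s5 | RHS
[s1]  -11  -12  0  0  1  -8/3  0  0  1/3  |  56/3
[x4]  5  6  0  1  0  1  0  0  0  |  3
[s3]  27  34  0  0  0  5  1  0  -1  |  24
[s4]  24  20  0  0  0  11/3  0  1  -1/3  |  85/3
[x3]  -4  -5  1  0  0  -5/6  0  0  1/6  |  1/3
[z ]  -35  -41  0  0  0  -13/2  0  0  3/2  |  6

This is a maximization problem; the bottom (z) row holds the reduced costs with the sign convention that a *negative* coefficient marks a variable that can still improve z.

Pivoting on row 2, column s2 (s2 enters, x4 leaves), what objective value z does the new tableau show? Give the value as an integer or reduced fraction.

51/2

Minimum ratio for s2: 3/1 = 3.
z changes by −(z-row coeff of s2)·ratio = −(-13/2)·3 = 39/2.
New z = 6 + (39/2) = 51/2.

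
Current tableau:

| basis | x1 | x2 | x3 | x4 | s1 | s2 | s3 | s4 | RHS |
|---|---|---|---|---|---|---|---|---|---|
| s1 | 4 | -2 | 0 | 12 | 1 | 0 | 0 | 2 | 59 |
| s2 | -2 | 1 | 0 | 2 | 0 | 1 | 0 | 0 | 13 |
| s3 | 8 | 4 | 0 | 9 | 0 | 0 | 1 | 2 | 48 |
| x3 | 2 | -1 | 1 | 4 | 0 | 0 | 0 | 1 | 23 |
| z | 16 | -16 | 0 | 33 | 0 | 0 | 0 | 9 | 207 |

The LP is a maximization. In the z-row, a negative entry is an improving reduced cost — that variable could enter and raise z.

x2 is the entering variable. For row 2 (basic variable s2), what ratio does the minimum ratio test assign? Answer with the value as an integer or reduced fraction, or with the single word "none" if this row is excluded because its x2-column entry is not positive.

Ratio = RHS / (x2 entry) = 13 / 1 = 13.

13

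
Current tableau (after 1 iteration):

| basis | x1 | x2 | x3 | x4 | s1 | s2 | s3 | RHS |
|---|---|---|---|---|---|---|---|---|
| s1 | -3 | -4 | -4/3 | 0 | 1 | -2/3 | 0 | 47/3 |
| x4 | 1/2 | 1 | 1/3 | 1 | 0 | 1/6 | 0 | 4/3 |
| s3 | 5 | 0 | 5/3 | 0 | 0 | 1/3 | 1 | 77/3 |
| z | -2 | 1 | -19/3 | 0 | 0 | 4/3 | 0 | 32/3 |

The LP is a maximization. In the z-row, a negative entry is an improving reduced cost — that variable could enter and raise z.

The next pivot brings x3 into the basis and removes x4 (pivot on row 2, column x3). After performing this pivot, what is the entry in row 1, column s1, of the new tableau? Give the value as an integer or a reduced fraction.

Pivot element is row 2, column x3: 1/3.
Normalize row 2: new (row 2, s1) = 0/(1/3) = 0.
row 1 ← row 1 − (-4/3)·(new row 2): 1 − (-4/3)·0 = 1.

1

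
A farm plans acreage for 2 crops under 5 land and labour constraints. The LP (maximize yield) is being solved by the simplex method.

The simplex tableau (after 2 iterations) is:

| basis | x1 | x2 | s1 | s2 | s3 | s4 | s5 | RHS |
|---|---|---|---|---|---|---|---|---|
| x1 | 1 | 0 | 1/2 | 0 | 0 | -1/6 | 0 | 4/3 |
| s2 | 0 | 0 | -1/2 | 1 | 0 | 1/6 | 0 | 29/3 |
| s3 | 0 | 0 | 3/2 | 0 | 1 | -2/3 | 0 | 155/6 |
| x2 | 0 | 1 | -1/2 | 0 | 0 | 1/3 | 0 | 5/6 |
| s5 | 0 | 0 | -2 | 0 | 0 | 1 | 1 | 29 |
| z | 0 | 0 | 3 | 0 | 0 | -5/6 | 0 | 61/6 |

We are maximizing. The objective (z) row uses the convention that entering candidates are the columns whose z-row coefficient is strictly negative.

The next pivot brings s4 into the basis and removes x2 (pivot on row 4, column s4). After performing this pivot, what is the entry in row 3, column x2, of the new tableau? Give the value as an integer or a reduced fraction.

Pivot element is row 4, column s4: 1/3.
Normalize row 4: new (row 4, x2) = 1/(1/3) = 3.
row 3 ← row 3 − (-2/3)·(new row 4): 0 − (-2/3)·3 = 2.

2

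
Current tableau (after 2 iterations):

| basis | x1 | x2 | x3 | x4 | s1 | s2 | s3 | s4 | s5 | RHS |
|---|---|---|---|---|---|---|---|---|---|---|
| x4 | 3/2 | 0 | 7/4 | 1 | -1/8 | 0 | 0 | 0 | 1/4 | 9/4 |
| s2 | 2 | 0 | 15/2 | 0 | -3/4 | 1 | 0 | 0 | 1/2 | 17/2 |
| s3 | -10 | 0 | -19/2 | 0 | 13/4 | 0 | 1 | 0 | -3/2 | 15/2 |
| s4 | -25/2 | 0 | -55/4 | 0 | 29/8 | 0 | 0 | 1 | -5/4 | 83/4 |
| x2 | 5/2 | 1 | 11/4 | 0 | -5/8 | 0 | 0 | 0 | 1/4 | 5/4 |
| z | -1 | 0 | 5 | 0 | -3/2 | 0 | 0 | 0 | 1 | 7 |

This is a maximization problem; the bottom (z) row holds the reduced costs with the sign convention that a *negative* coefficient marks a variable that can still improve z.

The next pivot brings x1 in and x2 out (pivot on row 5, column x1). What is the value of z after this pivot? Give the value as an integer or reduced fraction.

15/2

Minimum ratio for x1: (5/4)/(5/2) = 1/2.
z changes by −(z-row coeff of x1)·ratio = −(-1)·(1/2) = 1/2.
New z = 7 + (1/2) = 15/2.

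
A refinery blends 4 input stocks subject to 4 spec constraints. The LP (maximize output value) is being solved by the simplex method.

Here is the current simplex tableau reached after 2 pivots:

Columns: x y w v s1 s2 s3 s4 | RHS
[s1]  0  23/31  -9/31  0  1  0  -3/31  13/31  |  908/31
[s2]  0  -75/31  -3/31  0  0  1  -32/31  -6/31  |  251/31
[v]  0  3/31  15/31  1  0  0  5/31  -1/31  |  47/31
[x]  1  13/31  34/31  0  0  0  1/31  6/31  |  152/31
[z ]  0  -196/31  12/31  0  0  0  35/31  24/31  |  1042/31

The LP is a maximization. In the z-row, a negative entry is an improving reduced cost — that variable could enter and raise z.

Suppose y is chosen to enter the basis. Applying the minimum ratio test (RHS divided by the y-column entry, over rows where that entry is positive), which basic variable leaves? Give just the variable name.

Ratios: row 1 (s1): (908/31)/(23/31) = 908/23; row 2 (s2): entry -75/31 ≤ 0, skip; row 3 (v): (47/31)/(3/31) = 47/3; row 4 (x): (152/31)/(13/31) = 152/13.
Minimum ratio 152/13 is in the x row, so x leaves.

x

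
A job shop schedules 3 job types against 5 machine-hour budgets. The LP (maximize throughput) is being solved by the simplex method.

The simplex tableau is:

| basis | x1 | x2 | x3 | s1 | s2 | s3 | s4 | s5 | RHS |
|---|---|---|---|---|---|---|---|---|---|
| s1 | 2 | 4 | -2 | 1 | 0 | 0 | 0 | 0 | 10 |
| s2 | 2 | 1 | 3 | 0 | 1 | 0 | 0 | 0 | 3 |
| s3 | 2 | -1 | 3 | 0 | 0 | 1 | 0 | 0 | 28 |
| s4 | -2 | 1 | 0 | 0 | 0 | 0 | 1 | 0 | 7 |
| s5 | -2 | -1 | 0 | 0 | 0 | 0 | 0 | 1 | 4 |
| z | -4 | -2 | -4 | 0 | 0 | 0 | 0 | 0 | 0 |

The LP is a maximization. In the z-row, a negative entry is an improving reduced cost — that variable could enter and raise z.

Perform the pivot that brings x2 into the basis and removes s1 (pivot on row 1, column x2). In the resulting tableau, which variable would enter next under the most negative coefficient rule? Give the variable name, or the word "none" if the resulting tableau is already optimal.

x3

Pivot element 4. New z-row = old z-row − (-2)·(row 1/4).
Updated z-row coefficients: x1: -3, x2: 0, x3: -5, s1: 1/2, s2: 0, s3: 0, s4: 0, s5: 0.
The most negative is -5 in column x3, so x3 would enter next.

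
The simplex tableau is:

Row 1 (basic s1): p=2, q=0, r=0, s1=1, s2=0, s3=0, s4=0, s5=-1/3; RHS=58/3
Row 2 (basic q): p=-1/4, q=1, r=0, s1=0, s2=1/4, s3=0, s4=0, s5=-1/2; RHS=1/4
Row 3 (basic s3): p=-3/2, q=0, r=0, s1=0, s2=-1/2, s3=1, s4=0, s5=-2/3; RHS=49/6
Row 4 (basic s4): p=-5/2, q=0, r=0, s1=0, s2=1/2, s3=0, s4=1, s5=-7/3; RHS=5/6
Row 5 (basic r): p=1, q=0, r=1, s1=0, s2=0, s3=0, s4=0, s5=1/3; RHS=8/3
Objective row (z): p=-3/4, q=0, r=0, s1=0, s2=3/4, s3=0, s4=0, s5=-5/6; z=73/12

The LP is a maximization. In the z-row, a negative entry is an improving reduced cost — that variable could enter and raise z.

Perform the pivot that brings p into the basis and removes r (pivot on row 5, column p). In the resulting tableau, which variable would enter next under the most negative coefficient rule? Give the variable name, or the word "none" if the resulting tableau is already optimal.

Pivot element 1. New z-row = old z-row − (-3/4)·(row 5/1).
Updated z-row coefficients: p: 0, q: 0, r: 3/4, s1: 0, s2: 3/4, s3: 0, s4: 0, s5: -7/12.
The most negative is -7/12 in column s5, so s5 would enter next.

s5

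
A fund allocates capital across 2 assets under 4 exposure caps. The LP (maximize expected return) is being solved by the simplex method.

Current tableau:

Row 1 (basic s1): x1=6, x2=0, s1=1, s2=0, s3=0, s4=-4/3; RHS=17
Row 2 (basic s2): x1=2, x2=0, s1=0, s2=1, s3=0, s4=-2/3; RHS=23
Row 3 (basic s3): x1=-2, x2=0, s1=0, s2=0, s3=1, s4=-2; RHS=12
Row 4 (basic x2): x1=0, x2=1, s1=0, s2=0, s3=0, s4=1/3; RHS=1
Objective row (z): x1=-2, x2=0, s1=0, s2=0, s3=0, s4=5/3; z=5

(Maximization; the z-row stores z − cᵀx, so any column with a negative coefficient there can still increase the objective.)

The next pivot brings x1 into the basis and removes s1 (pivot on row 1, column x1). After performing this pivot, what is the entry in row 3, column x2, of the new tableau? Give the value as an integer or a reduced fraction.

0

Pivot element is row 1, column x1: 6.
Normalize row 1: new (row 1, x2) = 0/6 = 0.
row 3 ← row 3 − (-2)·(new row 1): 0 − (-2)·0 = 0.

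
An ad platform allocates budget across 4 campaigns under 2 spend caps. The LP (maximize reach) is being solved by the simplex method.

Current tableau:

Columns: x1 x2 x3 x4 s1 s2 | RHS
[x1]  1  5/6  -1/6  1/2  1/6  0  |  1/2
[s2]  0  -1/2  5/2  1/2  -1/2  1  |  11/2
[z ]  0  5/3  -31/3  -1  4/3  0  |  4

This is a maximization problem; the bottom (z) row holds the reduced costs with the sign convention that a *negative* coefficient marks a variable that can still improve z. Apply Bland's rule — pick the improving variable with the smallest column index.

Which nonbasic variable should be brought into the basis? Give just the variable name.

x3

Objective-row coefficients: x1: 0, x2: 5/3, x3: -31/3, x4: -1, s1: 4/3, s2: 0.
Improving columns: x3, x4. Bland's rule picks the smallest column index → x3.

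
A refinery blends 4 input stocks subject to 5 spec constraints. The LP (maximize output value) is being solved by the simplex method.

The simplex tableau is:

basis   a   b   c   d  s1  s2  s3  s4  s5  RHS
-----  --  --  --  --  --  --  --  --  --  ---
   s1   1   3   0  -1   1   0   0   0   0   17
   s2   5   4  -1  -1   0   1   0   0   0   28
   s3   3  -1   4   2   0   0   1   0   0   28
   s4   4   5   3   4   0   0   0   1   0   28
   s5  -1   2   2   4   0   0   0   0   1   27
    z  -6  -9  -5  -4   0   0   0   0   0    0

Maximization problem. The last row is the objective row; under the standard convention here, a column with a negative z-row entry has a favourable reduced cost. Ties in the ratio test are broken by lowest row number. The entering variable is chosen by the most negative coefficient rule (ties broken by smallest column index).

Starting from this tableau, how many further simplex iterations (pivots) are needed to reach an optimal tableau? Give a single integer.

1

pivot: b in, s4 out → z = 252/5
No improving column remains; optimal.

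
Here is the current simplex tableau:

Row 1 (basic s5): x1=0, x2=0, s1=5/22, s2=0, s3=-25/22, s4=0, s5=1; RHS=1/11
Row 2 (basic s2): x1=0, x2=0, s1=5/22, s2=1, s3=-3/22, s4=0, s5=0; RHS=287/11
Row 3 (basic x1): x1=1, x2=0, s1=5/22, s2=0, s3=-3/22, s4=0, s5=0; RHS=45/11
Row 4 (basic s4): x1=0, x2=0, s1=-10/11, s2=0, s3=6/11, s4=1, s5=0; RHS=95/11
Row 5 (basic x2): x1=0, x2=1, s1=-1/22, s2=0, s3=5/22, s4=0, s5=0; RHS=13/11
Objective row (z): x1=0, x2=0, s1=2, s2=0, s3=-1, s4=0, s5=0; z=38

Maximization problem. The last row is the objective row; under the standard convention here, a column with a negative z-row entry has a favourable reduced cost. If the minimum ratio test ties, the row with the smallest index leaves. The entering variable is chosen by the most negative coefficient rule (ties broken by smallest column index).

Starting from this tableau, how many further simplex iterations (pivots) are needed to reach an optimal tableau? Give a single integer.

1

pivot: s3 in, x2 out → z = 216/5
No improving column remains; optimal.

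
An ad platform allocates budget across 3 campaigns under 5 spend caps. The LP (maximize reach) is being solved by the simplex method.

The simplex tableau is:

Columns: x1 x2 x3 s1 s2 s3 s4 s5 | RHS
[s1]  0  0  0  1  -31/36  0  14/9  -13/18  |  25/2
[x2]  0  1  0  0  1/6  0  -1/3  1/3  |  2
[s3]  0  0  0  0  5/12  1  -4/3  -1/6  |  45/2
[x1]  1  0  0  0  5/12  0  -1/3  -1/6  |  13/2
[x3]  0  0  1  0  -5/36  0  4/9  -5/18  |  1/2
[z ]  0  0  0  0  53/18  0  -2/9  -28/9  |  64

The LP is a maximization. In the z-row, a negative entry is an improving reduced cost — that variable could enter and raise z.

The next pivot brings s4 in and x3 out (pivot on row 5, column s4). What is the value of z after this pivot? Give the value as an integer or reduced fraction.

257/4

Minimum ratio for s4: (1/2)/(4/9) = 9/8.
z changes by −(z-row coeff of s4)·ratio = −(-2/9)·(9/8) = 1/4.
New z = 64 + (1/4) = 257/4.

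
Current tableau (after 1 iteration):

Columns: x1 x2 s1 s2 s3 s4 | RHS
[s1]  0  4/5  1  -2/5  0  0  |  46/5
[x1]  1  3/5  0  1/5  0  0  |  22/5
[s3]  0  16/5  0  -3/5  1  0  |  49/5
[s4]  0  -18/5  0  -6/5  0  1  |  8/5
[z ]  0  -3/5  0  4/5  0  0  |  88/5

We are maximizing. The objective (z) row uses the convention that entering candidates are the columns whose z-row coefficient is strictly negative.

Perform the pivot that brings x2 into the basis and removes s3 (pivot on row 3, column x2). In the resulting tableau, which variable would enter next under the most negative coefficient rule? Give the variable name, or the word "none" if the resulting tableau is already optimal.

none

Pivot element 16/5. New z-row = old z-row − (-3/5)·(row 3/(16/5)).
Updated z-row coefficients: x1: 0, x2: 0, s1: 0, s2: 11/16, s3: 3/16, s4: 0.
No coefficient is strictly negative; the tableau after this pivot is optimal.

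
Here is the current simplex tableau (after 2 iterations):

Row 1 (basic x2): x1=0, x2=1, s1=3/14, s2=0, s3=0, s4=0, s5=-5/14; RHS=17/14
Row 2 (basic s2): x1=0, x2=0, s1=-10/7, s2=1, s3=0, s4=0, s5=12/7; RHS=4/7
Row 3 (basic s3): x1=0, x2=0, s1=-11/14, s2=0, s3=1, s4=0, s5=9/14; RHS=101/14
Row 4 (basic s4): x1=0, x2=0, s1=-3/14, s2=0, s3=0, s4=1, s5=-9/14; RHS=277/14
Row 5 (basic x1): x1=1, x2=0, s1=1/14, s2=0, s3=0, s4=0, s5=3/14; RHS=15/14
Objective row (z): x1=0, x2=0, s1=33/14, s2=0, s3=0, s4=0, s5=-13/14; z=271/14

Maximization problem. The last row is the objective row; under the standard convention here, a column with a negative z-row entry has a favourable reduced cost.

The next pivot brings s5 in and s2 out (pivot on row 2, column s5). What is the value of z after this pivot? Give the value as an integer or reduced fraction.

59/3

Minimum ratio for s5: (4/7)/(12/7) = 1/3.
z changes by −(z-row coeff of s5)·ratio = −(-13/14)·(1/3) = 13/42.
New z = 271/14 + (13/42) = 59/3.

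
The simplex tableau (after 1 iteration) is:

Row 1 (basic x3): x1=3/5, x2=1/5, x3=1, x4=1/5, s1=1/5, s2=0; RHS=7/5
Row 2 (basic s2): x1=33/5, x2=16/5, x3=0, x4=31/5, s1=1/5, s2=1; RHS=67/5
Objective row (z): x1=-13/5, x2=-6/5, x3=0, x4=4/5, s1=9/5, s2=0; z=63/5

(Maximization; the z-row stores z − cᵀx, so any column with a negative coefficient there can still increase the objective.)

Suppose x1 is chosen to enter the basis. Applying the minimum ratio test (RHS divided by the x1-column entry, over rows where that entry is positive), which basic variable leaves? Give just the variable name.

s2

Ratios: row 1 (x3): (7/5)/(3/5) = 7/3; row 2 (s2): (67/5)/(33/5) = 67/33.
Minimum ratio 67/33 is in the s2 row, so s2 leaves.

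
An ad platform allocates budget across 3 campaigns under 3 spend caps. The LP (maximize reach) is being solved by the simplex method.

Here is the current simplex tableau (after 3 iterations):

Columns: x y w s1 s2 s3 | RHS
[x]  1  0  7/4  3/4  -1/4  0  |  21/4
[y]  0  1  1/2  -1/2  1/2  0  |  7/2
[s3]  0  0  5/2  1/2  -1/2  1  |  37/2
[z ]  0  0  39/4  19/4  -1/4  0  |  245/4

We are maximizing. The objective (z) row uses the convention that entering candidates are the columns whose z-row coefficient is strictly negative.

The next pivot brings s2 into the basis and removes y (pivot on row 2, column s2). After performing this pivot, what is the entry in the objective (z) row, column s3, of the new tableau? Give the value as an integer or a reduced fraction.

Pivot element is row 2, column s2: 1/2.
Normalize row 2: new (row 2, s3) = 0/(1/2) = 0.
z-row ← z-row − (-1/4)·(new row 2): 0 − (-1/4)·0 = 0.

0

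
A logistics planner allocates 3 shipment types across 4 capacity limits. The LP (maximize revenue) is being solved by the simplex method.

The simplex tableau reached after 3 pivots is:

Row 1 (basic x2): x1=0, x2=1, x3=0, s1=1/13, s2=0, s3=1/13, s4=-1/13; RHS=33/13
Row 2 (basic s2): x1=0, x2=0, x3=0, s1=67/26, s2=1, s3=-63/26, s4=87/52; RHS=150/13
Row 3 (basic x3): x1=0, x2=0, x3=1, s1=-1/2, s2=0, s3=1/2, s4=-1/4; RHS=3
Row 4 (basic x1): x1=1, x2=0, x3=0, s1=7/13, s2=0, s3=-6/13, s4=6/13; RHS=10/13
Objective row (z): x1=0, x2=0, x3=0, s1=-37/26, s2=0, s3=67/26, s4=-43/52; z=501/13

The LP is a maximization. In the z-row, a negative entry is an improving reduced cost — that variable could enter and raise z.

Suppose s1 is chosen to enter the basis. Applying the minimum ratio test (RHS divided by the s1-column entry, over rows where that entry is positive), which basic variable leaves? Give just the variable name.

x1

Ratios: row 1 (x2): (33/13)/(1/13) = 33; row 2 (s2): (150/13)/(67/26) = 300/67; row 3 (x3): entry -1/2 ≤ 0, skip; row 4 (x1): (10/13)/(7/13) = 10/7.
Minimum ratio 10/7 is in the x1 row, so x1 leaves.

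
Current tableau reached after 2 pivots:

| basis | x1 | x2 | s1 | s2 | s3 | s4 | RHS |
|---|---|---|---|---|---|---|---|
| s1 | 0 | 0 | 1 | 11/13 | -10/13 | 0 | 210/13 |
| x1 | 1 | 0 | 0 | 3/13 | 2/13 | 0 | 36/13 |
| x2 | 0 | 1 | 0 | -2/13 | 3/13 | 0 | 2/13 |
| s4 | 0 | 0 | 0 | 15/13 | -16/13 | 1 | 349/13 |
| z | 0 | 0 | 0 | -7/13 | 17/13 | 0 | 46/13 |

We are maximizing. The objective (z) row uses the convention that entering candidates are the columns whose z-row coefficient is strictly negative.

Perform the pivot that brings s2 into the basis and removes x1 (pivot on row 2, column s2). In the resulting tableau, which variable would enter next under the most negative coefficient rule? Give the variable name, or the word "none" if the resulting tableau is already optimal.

Pivot element 3/13. New z-row = old z-row − (-7/13)·(row 2/(3/13)).
Updated z-row coefficients: x1: 7/3, x2: 0, s1: 0, s2: 0, s3: 5/3, s4: 0.
No coefficient is strictly negative; the tableau after this pivot is optimal.

none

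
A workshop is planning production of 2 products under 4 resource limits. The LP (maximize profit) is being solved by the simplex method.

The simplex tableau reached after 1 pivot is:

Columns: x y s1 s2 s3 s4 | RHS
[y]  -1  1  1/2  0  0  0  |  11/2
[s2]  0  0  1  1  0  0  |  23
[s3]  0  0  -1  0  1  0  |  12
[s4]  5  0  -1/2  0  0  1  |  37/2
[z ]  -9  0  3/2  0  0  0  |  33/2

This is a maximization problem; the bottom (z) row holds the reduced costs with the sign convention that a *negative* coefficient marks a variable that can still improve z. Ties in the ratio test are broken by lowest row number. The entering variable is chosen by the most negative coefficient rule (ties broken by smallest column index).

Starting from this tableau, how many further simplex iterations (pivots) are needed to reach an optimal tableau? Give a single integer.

1

pivot: x in, s4 out → z = 249/5
No improving column remains; optimal.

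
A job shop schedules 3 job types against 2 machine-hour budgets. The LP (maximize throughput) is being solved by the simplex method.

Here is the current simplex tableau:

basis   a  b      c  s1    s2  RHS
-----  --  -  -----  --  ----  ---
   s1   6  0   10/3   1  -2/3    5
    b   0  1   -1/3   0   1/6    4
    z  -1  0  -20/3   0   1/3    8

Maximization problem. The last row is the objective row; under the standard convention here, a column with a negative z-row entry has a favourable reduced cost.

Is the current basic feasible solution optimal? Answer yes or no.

no

Column a has objective-row coefficient -1, which is negative; an improving pivot exists, so not yet optimal.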